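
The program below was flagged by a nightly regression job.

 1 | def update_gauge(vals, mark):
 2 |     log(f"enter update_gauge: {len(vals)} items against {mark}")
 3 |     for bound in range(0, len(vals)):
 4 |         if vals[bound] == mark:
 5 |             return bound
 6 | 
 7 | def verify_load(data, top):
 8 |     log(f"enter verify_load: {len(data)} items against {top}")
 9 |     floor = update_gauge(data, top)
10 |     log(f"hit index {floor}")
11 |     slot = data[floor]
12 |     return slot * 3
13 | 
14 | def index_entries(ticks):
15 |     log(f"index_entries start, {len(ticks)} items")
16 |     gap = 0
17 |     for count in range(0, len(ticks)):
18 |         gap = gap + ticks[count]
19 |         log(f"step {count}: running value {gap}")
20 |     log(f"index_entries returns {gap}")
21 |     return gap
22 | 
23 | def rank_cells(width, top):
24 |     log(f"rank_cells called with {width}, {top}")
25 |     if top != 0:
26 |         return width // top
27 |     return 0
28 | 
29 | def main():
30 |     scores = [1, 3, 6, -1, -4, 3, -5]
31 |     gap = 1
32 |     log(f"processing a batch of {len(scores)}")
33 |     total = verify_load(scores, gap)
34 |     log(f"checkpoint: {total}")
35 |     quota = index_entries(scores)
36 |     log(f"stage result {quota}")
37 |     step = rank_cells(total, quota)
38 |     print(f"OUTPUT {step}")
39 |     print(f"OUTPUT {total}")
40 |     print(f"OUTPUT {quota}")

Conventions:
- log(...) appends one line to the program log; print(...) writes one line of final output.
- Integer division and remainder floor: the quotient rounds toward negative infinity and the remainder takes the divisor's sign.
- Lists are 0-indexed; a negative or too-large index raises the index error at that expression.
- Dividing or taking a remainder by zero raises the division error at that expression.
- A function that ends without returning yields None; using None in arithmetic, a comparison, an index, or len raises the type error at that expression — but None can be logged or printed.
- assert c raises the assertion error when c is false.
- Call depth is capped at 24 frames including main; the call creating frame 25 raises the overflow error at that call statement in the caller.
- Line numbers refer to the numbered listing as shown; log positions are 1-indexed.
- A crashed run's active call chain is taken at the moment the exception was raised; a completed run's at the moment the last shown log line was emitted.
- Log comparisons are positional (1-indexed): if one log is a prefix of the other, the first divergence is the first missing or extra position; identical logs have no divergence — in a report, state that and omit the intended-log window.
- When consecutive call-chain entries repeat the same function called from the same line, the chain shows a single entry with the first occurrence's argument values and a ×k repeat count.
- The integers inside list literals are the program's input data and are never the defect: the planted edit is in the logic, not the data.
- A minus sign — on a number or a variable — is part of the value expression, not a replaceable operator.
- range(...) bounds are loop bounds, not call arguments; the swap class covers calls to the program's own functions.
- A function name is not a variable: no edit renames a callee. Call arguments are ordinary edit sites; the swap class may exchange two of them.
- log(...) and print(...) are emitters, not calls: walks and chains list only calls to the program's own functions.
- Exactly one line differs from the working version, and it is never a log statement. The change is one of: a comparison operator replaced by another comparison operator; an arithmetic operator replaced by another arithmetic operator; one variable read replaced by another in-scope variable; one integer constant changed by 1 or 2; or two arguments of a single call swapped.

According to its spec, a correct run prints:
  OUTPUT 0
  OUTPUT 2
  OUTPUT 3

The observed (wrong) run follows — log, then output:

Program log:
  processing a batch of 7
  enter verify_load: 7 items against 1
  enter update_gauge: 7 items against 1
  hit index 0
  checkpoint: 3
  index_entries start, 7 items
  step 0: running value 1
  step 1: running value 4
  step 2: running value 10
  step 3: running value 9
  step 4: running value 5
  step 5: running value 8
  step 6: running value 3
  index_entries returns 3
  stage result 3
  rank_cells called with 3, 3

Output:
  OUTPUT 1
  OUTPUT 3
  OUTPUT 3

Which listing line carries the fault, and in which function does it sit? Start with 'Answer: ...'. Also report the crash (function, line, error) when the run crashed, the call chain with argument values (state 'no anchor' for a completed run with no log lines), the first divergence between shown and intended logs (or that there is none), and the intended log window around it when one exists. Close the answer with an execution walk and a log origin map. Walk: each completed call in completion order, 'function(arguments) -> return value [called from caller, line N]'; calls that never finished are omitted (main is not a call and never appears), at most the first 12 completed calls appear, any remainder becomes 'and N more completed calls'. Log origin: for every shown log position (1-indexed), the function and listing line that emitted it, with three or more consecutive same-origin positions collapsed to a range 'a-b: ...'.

Answer: the defect is in verify_load at line 12.
Core observation: The earliest visible damage is log position 5 — 'checkpoint: 3' rather than the intended 'checkpoint: 2'.
Call chain: main -> rank_cells(3, 3) (called at line 37).
First divergence: position 5 — shown 'checkpoint: 3', intended 'checkpoint: 2'.
Intended log window:
  3: enter update_gauge: 7 items against 1
  4: hit index 0
  5: checkpoint: 2
  6: index_entries start, 7 items
Execution walk:
  update_gauge([1, 3, 6, -1, -4, 3, -5], 1) -> 0  [called from verify_load, line 9]
  verify_load([1, 3, 6, -1, -4, 3, -5], 1) -> 3  [called from main, line 33]
  index_entries([1, 3, 6, -1, -4, 3, -5]) -> 3  [called from main, line 35]
  rank_cells(3, 3) -> 1  [called from main, line 37]
Origin of each log line:
  1: from main, line 32
  2: from verify_load, line 8
  3: from update_gauge, line 2
  4: from verify_load, line 10
  5: from main, line 34
  6: from index_entries, line 15
  7-13: from index_entries, line 19
  14: from index_entries, line 20
  15: from main, line 36
  16: from rank_cells, line 24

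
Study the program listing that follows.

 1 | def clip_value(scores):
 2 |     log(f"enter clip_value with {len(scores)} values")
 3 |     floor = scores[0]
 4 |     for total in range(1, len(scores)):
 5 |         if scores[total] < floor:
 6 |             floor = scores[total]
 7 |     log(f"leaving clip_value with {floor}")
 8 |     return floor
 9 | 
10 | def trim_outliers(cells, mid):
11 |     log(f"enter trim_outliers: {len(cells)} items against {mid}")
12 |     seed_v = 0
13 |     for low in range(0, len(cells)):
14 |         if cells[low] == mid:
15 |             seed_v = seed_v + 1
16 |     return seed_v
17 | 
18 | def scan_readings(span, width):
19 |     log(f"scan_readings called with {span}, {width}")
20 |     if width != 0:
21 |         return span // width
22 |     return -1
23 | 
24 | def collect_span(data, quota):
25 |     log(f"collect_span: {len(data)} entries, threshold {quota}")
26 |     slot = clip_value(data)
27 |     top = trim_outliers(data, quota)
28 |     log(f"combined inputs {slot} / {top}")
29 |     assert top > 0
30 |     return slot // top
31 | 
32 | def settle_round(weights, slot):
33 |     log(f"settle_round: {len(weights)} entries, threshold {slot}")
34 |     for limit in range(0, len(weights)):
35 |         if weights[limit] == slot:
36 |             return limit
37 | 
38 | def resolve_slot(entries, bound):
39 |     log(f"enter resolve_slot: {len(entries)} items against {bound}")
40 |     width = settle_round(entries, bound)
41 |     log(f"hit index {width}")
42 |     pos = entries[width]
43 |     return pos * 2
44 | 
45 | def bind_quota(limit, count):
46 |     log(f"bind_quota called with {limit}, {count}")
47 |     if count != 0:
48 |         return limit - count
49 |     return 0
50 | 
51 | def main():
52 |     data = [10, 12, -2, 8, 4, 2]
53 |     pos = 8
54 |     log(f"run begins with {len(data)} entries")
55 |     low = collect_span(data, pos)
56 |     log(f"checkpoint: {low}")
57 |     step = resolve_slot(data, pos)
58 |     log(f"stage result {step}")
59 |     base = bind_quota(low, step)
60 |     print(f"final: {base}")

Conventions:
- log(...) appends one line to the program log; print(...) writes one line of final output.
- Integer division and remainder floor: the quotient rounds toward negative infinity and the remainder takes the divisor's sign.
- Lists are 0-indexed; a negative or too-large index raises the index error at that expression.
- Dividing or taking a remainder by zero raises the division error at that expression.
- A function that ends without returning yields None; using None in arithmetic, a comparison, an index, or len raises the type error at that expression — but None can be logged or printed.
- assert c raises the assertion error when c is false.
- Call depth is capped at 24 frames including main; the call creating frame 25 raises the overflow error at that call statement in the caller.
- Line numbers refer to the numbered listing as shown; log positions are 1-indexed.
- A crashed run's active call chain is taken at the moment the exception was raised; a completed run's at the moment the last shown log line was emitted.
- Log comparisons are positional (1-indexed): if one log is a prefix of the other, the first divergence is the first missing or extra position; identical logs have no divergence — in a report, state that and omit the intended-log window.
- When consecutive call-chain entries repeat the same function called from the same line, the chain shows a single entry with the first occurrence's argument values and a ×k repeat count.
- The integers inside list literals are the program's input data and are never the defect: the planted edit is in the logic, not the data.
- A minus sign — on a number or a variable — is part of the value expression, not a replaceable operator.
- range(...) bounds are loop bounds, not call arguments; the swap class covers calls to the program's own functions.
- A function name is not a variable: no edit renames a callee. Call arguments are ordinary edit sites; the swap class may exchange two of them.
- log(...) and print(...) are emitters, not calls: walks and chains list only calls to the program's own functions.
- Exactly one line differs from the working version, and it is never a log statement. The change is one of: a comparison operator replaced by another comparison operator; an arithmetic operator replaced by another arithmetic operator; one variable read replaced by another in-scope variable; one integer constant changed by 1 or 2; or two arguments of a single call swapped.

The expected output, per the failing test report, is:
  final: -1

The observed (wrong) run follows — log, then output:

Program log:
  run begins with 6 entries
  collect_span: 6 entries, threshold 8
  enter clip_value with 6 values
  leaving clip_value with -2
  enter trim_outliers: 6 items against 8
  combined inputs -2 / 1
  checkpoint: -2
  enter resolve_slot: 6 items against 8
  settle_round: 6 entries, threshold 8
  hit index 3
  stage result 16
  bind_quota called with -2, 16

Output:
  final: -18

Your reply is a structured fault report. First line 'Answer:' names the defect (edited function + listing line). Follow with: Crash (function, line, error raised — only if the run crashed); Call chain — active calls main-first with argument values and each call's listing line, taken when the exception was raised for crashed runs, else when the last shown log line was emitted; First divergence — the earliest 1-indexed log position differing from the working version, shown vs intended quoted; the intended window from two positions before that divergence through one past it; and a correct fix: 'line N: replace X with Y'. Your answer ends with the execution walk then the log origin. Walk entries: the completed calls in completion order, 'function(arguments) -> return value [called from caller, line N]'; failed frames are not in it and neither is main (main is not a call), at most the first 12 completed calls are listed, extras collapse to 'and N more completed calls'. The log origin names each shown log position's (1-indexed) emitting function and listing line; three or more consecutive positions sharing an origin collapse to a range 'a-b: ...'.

Answer: the defect is in bind_quota at line 48.
Key observation: Nothing in the log betrays the bug — only the output does.
Call chain: main -> bind_quota(-2, 16) (called at line 59).
First divergence: none (the log streams are identical).
Execution walk:
  clip_value([10, 12, -2, 8, 4, 2]) -> -2  [called from collect_span, line 26]
  trim_outliers([10, 12, -2, 8, 4, 2], 8) -> 1  [called from collect_span, line 27]
  collect_span([10, 12, -2, 8, 4, 2], 8) -> -2  [called from main, line 55]
  settle_round([10, 12, -2, 8, 4, 2], 8) -> 3  [called from resolve_slot, line 40]
  resolve_slot([10, 12, -2, 8, 4, 2], 8) -> 16  [called from main, line 57]
  bind_quota(-2, 16) -> -18  [called from main, line 59]
Log origins:
  1: emitted by main (line 54)
  2: emitted by collect_span (line 25)
  3: emitted by clip_value (line 2)
  4: emitted by clip_value (line 7)
  5: emitted by trim_outliers (line 11)
  6: emitted by collect_span (line 28)
  7: emitted by main (line 56)
  8: emitted by resolve_slot (line 39)
  9: emitted by settle_round (line 33)
  10: emitted by resolve_slot (line 41)
  11: emitted by main (line 58)
  12: emitted by bind_quota (line 46)
A correct fix: line 48: replace `-` with `//`.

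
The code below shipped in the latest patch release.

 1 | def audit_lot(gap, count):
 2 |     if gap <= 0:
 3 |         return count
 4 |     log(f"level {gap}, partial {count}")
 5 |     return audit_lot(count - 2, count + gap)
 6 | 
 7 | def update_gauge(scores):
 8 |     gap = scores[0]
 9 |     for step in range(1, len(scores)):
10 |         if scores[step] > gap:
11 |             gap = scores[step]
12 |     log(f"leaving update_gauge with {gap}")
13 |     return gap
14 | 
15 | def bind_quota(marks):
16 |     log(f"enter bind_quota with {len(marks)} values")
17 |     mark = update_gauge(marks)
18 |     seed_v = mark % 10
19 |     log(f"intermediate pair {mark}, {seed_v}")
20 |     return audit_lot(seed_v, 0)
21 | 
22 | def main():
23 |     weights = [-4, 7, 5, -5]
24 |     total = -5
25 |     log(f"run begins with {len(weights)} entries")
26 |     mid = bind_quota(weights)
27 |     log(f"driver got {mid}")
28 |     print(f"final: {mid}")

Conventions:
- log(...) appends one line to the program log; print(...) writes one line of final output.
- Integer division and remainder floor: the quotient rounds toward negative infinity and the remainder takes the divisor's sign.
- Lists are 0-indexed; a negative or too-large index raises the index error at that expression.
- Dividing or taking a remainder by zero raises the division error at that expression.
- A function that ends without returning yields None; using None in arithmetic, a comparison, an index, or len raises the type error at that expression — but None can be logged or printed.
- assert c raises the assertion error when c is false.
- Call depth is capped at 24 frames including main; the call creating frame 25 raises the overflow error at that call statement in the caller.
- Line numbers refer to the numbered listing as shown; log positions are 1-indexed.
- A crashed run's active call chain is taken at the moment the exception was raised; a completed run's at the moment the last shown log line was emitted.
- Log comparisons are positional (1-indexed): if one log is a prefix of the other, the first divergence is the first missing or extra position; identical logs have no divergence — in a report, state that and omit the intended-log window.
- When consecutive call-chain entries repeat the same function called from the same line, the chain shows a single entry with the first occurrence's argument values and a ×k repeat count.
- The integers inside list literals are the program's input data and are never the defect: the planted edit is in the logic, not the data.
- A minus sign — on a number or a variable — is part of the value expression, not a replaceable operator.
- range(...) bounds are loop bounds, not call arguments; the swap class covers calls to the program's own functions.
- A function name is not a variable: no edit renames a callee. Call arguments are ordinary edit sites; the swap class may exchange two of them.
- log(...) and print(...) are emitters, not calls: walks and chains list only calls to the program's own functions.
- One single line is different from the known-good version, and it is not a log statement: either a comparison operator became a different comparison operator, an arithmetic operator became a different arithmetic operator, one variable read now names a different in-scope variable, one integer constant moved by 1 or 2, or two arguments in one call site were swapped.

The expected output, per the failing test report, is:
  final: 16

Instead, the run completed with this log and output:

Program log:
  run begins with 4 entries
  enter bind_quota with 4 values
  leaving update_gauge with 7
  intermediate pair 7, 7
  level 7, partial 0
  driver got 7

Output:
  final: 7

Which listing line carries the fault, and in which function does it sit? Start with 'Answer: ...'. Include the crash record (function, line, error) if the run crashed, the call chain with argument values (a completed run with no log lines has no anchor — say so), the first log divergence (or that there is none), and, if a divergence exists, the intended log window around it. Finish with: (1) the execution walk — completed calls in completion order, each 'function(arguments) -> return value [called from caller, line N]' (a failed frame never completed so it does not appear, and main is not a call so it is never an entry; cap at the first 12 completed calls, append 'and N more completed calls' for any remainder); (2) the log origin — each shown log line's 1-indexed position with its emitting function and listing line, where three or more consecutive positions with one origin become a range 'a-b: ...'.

Answer: the defect is in audit_lot at line 5.
Core observation: Everything matches until log position 6, which reads 'driver got 7' in place of 'level 5, partial 7'.
Call chain: main.
First divergence: position 6; shown 'driver got 7' vs intended 'level 5, partial 7'.
Intended log window:
  4: intermediate pair 7, 7
  5: level 7, partial 0
  6: level 5, partial 7
  7: level 3, partial 12
Execution walk:
  update_gauge([-4, 7, 5, -5]) -> 7  [called from bind_quota, line 17]
  audit_lot(-2, 7) -> 7  [called from audit_lot, line 5]
  audit_lot(7, 0) -> 7  [called from bind_quota, line 20]
  bind_quota([-4, 7, 5, -5]) -> 7  [called from main, line 26]
Log origin:
  1: from main, line 25
  2: from bind_quota, line 16
  3: from update_gauge, line 12
  4: from bind_quota, line 19
  5: from audit_lot, line 4
  6: from main, line 27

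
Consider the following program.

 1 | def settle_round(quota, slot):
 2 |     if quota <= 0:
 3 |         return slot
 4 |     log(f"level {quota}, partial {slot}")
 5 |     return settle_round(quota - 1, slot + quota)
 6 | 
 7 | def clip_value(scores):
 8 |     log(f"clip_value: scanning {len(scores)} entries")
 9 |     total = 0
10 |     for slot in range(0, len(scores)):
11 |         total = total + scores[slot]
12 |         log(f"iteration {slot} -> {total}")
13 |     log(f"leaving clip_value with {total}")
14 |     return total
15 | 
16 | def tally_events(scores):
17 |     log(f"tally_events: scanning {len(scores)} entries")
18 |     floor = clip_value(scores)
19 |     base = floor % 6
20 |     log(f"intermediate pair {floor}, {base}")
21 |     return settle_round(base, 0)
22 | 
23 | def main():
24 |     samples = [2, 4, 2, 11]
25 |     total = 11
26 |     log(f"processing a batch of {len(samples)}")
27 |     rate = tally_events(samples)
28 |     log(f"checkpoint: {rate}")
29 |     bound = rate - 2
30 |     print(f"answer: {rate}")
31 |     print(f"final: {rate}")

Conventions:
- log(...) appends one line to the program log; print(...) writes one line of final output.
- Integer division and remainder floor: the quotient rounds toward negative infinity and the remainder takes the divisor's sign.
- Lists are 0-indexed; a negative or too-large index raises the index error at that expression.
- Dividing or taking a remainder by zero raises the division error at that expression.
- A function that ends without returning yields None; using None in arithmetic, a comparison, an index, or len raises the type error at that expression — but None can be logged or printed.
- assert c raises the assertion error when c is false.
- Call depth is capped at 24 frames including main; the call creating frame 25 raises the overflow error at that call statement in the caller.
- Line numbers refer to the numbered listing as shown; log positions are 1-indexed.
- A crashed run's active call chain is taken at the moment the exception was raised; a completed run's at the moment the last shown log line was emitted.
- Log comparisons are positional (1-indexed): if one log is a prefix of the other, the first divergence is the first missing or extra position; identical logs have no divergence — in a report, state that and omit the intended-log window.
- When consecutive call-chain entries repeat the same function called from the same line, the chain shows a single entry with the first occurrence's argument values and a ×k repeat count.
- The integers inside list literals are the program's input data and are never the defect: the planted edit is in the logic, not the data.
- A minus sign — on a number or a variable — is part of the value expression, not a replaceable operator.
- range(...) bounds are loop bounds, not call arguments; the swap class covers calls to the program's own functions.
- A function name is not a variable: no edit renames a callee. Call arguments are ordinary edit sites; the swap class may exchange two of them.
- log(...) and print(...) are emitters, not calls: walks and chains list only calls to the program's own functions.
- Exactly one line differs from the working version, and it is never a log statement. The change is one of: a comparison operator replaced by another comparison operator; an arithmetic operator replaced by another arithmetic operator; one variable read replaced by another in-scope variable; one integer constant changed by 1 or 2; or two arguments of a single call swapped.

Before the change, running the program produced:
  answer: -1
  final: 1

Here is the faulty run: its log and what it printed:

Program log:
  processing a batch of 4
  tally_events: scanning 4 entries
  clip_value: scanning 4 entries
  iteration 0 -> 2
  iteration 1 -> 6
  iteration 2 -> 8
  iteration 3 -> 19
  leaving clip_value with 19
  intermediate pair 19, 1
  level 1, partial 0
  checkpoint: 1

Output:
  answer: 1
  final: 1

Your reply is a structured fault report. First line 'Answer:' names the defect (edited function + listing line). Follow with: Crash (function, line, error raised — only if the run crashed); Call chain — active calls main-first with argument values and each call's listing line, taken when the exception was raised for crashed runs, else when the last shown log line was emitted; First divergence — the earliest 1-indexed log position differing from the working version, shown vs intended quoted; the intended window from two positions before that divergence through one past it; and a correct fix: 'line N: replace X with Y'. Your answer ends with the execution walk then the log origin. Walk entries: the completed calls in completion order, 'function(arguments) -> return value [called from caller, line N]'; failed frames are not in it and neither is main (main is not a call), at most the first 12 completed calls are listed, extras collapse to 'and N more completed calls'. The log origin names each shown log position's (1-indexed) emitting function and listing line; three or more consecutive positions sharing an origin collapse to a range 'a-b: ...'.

Answer: the defect is in main at line 30.
Key observation: Nothing in the log betrays the bug — only the output does.
Call chain: main.
First divergence: there is none — every log position agrees.
Execution walk:
  clip_value([2, 4, 2, 11]) -> 19  [called from tally_events, line 18]
  settle_round(0, 1) -> 1  [called from settle_round, line 5]
  settle_round(1, 0) -> 1  [called from tally_events, line 21]
  tally_events([2, 4, 2, 11]) -> 1  [called from main, line 27]
Origin of each log line:
  1: from main, line 26
  2: from tally_events, line 17
  3: from clip_value, line 8
  4-7: from clip_value, line 12
  8: from clip_value, line 13
  9: from tally_events, line 20
  10: from settle_round, line 4
  11: from main, line 28
A correct fix: line 30: replace `rate` with `bound`.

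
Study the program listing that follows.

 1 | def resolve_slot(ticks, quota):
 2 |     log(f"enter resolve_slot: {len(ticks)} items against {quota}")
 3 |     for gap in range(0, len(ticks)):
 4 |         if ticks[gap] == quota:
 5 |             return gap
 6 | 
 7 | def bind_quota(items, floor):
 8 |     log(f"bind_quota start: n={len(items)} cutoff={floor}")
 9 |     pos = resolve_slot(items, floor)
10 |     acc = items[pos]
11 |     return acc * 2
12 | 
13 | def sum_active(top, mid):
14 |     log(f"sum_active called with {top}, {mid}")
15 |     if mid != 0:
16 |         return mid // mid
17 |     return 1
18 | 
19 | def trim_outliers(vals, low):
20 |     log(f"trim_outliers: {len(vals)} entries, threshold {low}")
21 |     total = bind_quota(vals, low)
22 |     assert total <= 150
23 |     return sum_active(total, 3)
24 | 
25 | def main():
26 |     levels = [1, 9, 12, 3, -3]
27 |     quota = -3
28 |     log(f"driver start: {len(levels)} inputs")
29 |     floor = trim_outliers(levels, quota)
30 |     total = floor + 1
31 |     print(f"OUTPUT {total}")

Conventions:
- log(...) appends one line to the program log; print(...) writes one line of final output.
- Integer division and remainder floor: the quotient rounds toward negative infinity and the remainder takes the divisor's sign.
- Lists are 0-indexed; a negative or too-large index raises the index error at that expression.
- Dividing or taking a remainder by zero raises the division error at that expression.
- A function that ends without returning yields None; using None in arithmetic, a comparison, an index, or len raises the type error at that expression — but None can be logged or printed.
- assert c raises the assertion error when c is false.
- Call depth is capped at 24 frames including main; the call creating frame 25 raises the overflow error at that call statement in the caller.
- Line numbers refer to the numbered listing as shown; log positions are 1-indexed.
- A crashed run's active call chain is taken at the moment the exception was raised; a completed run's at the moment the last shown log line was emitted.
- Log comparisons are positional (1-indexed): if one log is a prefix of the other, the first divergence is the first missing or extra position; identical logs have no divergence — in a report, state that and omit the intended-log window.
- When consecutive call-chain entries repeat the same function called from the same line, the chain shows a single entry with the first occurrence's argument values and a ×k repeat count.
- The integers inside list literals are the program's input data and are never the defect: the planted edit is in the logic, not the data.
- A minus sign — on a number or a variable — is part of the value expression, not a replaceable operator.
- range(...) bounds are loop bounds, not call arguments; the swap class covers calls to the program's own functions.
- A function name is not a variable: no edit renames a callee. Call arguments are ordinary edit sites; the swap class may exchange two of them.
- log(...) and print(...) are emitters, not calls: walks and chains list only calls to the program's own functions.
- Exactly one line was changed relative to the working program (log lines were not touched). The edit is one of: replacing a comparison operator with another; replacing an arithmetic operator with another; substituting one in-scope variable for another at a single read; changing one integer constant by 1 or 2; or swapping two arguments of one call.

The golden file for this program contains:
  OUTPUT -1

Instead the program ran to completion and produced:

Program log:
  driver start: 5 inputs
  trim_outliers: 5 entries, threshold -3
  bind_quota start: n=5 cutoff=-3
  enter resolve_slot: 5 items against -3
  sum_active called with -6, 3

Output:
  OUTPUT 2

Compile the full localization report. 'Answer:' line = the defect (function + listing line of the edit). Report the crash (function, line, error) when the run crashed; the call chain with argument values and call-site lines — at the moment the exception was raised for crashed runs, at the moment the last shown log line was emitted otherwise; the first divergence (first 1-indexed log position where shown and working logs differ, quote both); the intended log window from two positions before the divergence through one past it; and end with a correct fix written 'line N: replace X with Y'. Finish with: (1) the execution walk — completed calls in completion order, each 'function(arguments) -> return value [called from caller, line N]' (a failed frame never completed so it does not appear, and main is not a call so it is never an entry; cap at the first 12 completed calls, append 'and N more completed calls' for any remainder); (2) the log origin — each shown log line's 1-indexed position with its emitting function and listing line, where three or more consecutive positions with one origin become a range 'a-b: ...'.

Answer: the defect is in sum_active at line 16.
Key fact: The logs agree in full; only the final output differs.
Call chain: main -> trim_outliers([1, 9, 12, 3, -3], -3) (called at line 29) -> sum_active(-6, 3) (called at line 23).
First divergence: none (the log streams are identical).
Execution walk:
  resolve_slot([1, 9, 12, 3, -3], -3) -> 4  [called from bind_quota, line 9]
  bind_quota([1, 9, 12, 3, -3], -3) -> -6  [called from trim_outliers, line 21]
  sum_active(-6, 3) -> 1  [called from trim_outliers, line 23]
  trim_outliers([1, 9, 12, 3, -3], -3) -> 1  [called from main, line 29]
Origin of each log line:
  1: from main, line 28
  2: from trim_outliers, line 20
  3: from bind_quota, line 8
  4: from resolve_slot, line 2
  5: from sum_active, line 14
A correct fix: line 16: replace `mid // mid` with `top // mid`.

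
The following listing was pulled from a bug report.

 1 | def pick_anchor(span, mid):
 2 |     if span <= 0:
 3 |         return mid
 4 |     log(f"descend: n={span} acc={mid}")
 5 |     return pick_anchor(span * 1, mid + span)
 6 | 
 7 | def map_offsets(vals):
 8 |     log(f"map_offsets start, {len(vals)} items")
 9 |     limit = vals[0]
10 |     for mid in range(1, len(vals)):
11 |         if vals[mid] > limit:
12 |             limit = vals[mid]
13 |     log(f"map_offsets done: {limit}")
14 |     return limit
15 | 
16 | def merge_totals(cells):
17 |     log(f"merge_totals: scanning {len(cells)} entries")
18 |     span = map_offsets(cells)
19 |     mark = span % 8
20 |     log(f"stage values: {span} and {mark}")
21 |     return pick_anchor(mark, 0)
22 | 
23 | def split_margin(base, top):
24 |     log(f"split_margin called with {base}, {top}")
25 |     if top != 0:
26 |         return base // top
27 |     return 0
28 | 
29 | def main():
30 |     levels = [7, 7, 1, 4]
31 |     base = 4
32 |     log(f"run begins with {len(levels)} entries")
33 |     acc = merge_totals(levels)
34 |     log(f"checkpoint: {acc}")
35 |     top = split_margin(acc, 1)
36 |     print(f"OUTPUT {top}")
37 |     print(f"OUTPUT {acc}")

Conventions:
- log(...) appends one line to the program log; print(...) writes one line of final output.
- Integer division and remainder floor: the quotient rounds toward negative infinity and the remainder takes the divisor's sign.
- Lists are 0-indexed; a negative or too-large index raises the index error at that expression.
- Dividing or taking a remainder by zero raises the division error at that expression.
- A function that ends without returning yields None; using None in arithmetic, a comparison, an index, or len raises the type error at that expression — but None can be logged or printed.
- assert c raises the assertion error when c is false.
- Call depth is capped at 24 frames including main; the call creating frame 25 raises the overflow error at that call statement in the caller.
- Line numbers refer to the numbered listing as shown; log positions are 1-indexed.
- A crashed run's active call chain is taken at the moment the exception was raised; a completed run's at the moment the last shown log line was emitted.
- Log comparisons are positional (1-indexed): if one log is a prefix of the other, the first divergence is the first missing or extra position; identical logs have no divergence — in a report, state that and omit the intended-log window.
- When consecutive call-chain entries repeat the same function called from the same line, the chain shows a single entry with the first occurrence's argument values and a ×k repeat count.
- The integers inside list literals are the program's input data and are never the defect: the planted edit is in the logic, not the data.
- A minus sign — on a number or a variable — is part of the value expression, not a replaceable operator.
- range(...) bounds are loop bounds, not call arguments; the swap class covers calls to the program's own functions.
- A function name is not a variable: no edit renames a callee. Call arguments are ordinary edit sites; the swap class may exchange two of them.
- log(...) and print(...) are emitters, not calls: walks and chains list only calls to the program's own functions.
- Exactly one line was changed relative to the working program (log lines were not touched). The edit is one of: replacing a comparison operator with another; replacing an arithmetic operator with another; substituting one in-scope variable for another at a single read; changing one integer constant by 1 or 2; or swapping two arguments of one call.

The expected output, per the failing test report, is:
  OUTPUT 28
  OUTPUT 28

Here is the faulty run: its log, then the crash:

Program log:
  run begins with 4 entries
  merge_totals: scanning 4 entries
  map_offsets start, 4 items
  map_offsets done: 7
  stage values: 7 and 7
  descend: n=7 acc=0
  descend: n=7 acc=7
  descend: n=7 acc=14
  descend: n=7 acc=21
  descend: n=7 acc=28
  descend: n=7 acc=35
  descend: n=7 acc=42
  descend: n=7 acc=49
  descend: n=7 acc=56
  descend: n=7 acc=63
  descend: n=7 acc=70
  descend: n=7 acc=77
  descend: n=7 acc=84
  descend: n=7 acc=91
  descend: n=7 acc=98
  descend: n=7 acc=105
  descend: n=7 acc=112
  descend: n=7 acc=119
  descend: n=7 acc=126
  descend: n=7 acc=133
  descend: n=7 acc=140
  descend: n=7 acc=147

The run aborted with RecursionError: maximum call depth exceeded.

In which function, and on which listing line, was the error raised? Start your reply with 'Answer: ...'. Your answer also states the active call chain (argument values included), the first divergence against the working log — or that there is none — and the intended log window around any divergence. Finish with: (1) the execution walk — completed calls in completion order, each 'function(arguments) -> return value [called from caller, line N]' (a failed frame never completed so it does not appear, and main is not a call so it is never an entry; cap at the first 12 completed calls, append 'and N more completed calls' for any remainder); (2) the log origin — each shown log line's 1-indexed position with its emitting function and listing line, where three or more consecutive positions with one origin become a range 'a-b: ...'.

Answer: the error was raised in pick_anchor, line 5.
The tell: Everything matches until log position 7, which reads 'descend: n=7 acc=7' in place of 'descend: n=6 acc=7'.
Call chain: main -> merge_totals([7, 7, 1, 4]) (called at line 33) -> pick_anchor(7, 0) (called at line 21) -> pick_anchor(7, 7) (called at line 5) ×21.
First divergence: position 7 — the shown line 'descend: n=7 acc=7' should read 'descend: n=6 acc=7'.
Intended log window:
  5: stage values: 7 and 7
  6: descend: n=7 acc=0
  7: descend: n=6 acc=7
  8: descend: n=5 acc=13
Execution walk:
  map_offsets([7, 7, 1, 4]) -> 7  [called from merge_totals, line 18]
Log origins:
  1: from main, line 32
  2: from merge_totals, line 17
  3: from map_offsets, line 8
  4: from map_offsets, line 13
  5: from merge_totals, line 20
  6-27: from pick_anchor, line 4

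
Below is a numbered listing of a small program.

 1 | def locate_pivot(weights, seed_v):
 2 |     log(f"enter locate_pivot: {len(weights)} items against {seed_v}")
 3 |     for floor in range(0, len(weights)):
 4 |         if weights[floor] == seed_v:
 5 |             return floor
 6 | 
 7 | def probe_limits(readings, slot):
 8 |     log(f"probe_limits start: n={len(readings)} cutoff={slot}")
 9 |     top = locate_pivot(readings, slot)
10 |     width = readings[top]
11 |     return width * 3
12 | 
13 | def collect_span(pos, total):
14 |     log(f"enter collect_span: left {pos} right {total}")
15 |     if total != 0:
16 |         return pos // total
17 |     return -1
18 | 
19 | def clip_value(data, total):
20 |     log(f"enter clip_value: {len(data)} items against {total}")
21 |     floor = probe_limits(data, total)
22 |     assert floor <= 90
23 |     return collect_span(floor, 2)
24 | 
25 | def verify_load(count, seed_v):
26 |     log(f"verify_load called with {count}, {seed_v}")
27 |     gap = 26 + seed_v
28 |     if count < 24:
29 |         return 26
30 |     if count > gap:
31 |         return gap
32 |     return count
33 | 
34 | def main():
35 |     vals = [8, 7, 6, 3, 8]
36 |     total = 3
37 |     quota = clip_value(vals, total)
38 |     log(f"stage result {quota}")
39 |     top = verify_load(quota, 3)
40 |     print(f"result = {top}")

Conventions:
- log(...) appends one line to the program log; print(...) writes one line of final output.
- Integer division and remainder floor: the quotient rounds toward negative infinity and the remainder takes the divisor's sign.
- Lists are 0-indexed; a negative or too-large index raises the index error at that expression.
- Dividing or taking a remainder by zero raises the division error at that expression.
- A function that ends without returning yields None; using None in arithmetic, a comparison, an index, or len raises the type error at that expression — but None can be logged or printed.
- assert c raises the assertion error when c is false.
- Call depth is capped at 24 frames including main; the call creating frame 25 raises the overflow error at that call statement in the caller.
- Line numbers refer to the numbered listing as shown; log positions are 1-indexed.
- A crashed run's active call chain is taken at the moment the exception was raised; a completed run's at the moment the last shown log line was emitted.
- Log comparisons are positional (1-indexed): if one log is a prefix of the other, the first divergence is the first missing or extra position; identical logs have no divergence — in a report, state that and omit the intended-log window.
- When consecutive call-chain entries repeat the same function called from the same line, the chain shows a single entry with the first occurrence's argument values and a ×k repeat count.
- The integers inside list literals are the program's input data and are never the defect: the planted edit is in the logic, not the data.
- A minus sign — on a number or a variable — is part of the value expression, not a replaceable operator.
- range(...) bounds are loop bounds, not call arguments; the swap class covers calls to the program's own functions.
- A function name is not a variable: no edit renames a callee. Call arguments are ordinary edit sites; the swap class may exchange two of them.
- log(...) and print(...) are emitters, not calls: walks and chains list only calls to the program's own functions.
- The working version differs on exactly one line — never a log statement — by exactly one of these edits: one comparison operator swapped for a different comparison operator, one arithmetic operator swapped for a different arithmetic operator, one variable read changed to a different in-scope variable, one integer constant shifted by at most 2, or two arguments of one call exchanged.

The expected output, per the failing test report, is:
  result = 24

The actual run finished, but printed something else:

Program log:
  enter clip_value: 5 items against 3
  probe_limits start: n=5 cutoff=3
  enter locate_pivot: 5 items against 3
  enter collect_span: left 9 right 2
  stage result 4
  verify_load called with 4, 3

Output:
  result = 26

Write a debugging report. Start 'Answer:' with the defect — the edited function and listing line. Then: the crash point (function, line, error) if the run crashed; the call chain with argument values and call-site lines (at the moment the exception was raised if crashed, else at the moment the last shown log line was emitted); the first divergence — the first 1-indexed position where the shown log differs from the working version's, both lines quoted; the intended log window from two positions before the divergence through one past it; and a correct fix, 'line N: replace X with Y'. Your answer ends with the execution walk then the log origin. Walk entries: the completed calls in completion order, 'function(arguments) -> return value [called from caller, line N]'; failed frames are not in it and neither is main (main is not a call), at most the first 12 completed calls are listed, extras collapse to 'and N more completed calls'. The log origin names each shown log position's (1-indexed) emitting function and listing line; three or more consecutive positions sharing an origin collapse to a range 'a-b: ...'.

Answer: the defect is in verify_load at line 29.
Key fact: The logs agree in full; only the final output differs.
Call chain: main -> verify_load(4, 3) (called at line 39).
First divergence: there is none — every log position agrees.
Execution walk:
  locate_pivot([8, 7, 6, 3, 8], 3) -> 3  [called from probe_limits, line 9]
  probe_limits([8, 7, 6, 3, 8], 3) -> 9  [called from clip_value, line 21]
  collect_span(9, 2) -> 4  [called from clip_value, line 23]
  clip_value([8, 7, 6, 3, 8], 3) -> 4  [called from main, line 37]
  verify_load(4, 3) -> 26  [called from main, line 39]
Origin of each log line:
  1 — clip_value, line 20
  2 — probe_limits, line 8
  3 — locate_pivot, line 2
  4 — collect_span, line 14
  5 — main, line 38
  6 — verify_load, line 26
A correct fix: line 29: replace `26` with `24`.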